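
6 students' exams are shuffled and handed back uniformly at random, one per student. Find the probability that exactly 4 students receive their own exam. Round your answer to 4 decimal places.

Choose which 4 of the 6 are fixed: C(6,4) = 15 ways.
The remaining 2 must have no fixed point: D(2) = 1.
P = 15·1/720 = 1/48 ≈ 0.0208.

0.0208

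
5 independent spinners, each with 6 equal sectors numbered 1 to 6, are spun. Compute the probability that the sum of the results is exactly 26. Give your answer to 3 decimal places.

0.009

There are 6^5 = 7776 equally likely outcomes.
The number of ordered 5-tuples from {1,…,6} summing to 26 is 70.
P(sum = 26) = 70/7776 = 35/3888 ≈ 0.009.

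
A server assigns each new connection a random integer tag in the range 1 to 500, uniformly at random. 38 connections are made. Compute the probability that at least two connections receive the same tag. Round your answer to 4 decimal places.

It's easier to compute the probability that all 38 are distinct.
P(all distinct) = 500/500 · 499/500 · ··· · 463/500 ≈ 0.2363.
So the probability of at least one match is 1 − 0.2363 = 0.7637.

0.7637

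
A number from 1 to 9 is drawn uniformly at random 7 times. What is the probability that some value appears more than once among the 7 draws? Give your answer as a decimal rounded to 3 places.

P(all 7 different) = 9/9 · 8/9 · ··· · 3/9 ≈ 0.038.
P(at least two equal) = 1 − 0.038 = 0.962.

0.962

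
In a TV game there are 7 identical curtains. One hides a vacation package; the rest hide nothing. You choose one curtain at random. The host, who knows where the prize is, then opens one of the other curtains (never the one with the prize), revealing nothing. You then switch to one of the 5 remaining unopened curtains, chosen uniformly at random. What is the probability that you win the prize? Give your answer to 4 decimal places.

0.1714

Your original curtain holds the prize with probability 1/7, so the other 6 collectively hold it with probability 6/7.
The host can always find an empty curtain to open, so this doesn't change that 6/7; it is now spread over the 5 remaining unopened curtains.
P(win by switching) = (6/7) · (1/5) = 6/35 ≈ 0.1714.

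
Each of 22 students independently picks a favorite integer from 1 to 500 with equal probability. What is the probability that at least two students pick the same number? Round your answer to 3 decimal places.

It's easier to compute the probability that all 22 are distinct.
P(all distinct) = 500/500 · 499/500 · ··· · 479/500 ≈ 0.626.
So the probability of at least one match is 1 − 0.626 = 0.374.

0.374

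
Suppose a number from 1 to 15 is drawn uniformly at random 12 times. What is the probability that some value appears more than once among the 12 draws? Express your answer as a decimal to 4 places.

P(all 12 different) = 15/15 · 14/15 · ··· · 4/15 ≈ 0.0017.
P(at least two equal) = 1 − 0.0017 = 0.9983.

0.9983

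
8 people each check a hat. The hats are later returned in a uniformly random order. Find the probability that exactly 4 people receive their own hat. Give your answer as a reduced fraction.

Choose which 4 of the 8 are fixed: C(8,4) = 70 ways.
The remaining 4 must have no fixed point: D(4) = 9.
P = 70·9/40320 = 1/64.

1/64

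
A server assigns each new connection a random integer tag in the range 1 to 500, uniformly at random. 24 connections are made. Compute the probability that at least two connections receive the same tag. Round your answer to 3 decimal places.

0.429

It's easier to compute the probability that all 24 are distinct.
P(all distinct) = 500/500 · 499/500 · ··· · 477/500 ≈ 0.571.
So the probability of at least one match is 1 − 0.571 = 0.429.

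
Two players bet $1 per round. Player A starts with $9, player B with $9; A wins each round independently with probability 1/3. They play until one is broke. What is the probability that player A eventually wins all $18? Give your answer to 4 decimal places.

0.0019

Let r = q/p = (2/3)/(1/3) = 2. The recurrence P(i) = p·P(i+1) + q·P(i−1) with P(0)=0, P(18)=1 gives P(i) = (1 − r^i)/(1 − r^18).
P(9) = (1 − (2)^9) / (1 − (2)^18) = 1/513 ≈ 0.0019.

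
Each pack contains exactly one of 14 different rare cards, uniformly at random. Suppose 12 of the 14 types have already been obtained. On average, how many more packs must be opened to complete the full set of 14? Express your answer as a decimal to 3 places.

21.000

Starting from 12 distinct types, each trial gives a new one with probability (14−i)/14 when i types are held, so the wait for the next new type is 14/(14−i).
E = 14/2 + 14/1 = 21 ≈ 21.000.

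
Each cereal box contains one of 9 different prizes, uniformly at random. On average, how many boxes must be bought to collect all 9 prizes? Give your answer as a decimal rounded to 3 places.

25.461

After i distinct types are collected, each trial gives a new one with probability (9−i)/9, so the expected wait for the next new type is 9/(9−i).
E = 9/9 + 9/8 + 9/7 + 9/6 + 9/5 + 9/4 + 9/3 + 9/2 + 9/1 = 7129/280 ≈ 25.461.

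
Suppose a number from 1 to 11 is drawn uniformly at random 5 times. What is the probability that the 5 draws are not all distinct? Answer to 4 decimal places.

P(all 5 different) = 11/11 · 10/11 · ··· · 7/11 ≈ 0.3442.
P(at least two equal) = 1 − 0.3442 = 0.6558.

0.6558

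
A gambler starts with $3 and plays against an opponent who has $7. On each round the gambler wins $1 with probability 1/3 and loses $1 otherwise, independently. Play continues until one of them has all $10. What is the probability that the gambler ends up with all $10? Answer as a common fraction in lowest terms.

Let r = q/p = (2/3)/(1/3) = 2. The recurrence P(i) = p·P(i+1) + q·P(i−1) with P(0)=0, P(10)=1 gives P(i) = (1 − r^i)/(1 − r^10).
P(3) = (1 − (2)^3) / (1 − (2)^10) = 7/1023.

7/1023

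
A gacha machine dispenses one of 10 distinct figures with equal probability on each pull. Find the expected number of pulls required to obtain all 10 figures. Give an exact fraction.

After i distinct types are collected, each trial gives a new one with probability (10−i)/10, so the expected wait for the next new type is 10/(10−i).
E = 10/10 + 10/9 + 10/8 + 10/7 + 10/6 + 10/5 + 10/4 + 10/3 + 10/2 + 10/1 = 7381/252.

7381/252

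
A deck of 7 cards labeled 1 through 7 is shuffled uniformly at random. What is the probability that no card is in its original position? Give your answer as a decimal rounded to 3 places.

0.368

This is the derangement probability: permutations of 7 with no fixed point.
D(7) = 7! · (1 − 1/1! + 1/2! − ··· + (−1)^7/7!) = 1854.
P = 1854/5040 = 103/280 ≈ 0.368.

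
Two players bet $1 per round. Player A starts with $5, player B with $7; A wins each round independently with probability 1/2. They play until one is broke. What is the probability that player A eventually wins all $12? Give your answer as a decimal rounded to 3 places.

0.417

With a fair step, P(i) = ½P(i−1) + ½P(i+1) with P(0)=0, P(12)=1 has the linear solution P(i) = i/12.
P(5) = 5/12 ≈ 0.417.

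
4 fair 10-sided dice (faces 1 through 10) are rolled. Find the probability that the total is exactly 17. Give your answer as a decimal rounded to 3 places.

There are 10^4 = 10000 equally likely outcomes.
The number of ordered 4-tuples from {1,…,10} summing to 17 is 480.
P(sum = 17) = 480/10000 = 6/125 ≈ 0.048.

0.048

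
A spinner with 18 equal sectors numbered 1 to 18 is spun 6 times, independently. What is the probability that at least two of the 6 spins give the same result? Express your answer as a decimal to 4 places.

0.6070

P(all 6 different) = 18/18 · 17/18 · ··· · 13/18 ≈ 0.3930.
P(at least two equal) = 1 − 0.3930 = 0.6070.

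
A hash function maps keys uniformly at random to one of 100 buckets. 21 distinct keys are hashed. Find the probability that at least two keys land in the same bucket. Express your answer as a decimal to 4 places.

It's easier to compute the probability that all 21 are distinct.
P(all distinct) = 100/100 · 99/100 · ··· · 80/100 ≈ 0.1043.
So the probability of at least one match is 1 − 0.1043 = 0.8957.

0.8957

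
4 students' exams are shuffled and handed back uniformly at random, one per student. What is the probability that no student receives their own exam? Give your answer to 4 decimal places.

0.3750

This is the derangement probability: permutations of 4 with no fixed point.
D(4) = 4! · (1 − 1/1! + 1/2! − ··· + (−1)^4/4!) = 9.
P = 9/24 = 3/8 ≈ 0.3750.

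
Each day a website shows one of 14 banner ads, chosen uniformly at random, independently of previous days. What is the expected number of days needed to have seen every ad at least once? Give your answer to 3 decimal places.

45.522

After i distinct types are collected, each trial gives a new one with probability (14−i)/14, so the expected wait for the next new type is 14/(14−i).
E = 14/14 + 14/13 + 14/12 + 14/11 + 14/10 + 14/9 + 14/8 + 14/7 + 14/6 + 14/5 + 14/4 + 14/3 + 14/2 + 14/1 = 1171733/25740 ≈ 45.522.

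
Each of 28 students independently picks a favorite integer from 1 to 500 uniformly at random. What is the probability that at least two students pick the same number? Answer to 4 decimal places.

0.5371

It's easier to compute the probability that all 28 are distinct.
P(all distinct) = 500/500 · 499/500 · ··· · 473/500 ≈ 0.4629.
So the probability of at least one match is 1 − 0.4629 = 0.5371.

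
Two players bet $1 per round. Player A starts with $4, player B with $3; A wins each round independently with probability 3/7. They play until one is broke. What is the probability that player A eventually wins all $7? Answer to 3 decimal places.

0.333

Let r = q/p = (4/7)/(3/7) = 4/3. The recurrence P(i) = p·P(i+1) + q·P(i−1) with P(0)=0, P(7)=1 gives P(i) = (1 − r^i)/(1 − r^7).
P(4) = (1 − (4/3)^4) / (1 − (4/3)^7) = 4725/14197 ≈ 0.333.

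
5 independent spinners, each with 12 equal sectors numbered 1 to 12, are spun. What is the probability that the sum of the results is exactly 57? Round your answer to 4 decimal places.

There are 12^5 = 248832 equally likely outcomes.
The number of ordered 5-tuples from {1,…,12} summing to 57 is 35.
P(sum = 57) = 35/248832 ≈ 0.0001.

0.0001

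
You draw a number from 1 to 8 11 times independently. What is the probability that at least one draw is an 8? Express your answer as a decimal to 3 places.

P(no draw is an 8) = (7/8)^11 ≈ 0.230.
P(at least one) = 1 − 0.230 = 0.770.

0.770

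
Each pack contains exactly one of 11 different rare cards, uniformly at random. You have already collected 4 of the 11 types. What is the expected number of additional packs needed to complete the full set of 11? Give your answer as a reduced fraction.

3993/140

Starting from 4 distinct types, each trial gives a new one with probability (11−i)/11 when i types are held, so the wait for the next new type is 11/(11−i).
E = 11/7 + 11/6 + 11/5 + 11/4 + 11/3 + 11/2 + 11/1 = 3993/140.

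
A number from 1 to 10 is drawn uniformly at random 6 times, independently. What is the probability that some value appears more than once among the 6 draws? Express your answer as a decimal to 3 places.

0.849

P(all 6 different) = 10/10 · 9/10 · ··· · 5/10 ≈ 0.151.
P(at least two equal) = 1 − 0.151 = 0.849.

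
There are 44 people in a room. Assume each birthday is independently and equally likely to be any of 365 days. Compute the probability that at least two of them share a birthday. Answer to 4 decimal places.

0.9329

It's easier to compute the probability that all 44 are distinct.
P(all distinct) = 365/365 · 364/365 · ··· · 322/365 ≈ 0.0671.
So the probability of at least one match is 1 − 0.0671 = 0.9329.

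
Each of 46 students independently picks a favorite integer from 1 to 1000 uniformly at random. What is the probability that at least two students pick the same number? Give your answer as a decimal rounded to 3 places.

0.650

It's easier to compute the probability that all 46 are distinct.
P(all distinct) = 1000/1000 · 999/1000 · ··· · 955/1000 ≈ 0.350.
So the probability of at least one match is 1 − 0.350 = 0.650.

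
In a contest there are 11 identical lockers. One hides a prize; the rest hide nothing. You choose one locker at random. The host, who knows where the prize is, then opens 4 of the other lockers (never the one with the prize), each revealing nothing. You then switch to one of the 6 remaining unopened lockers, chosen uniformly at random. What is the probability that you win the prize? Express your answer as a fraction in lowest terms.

5/33

Your original locker holds the prize with probability 1/11, so the other 10 collectively hold it with probability 10/11.
The host can always find 4 empty lockers to open, so the reveals don't change that 10/11; it is now spread over the 6 remaining unopened lockers.
P(win by switching) = (10/11) · (1/6) = 5/33.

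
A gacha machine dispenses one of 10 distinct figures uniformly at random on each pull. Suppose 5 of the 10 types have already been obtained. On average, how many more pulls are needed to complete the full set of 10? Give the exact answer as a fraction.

137/6

Starting from 5 distinct types, each trial gives a new one with probability (10−i)/10 when i types are held, so the wait for the next new type is 10/(10−i).
E = 10/5 + 10/4 + 10/3 + 10/2 + 10/1 = 137/6.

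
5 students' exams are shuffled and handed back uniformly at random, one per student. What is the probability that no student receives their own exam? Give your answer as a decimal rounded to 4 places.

This is the derangement probability: permutations of 5 with no fixed point.
D(5) = 5! · (1 − 1/1! + 1/2! − ··· + (−1)^5/5!) = 44.
P = 44/120 = 11/30 ≈ 0.3667.

0.3667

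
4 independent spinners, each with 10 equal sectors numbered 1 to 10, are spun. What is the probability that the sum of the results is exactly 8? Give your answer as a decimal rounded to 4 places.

There are 10^4 = 10000 equally likely outcomes.
The number of ordered 4-tuples from {1,…,10} summing to 8 is 35.
P(sum = 8) = 35/10000 = 7/2000 ≈ 0.0035.

0.0035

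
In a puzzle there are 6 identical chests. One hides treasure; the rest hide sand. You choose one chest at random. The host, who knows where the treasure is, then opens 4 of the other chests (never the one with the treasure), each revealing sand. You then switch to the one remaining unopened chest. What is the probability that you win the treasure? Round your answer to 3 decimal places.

Your original chest holds the treasure with probability 1/6, so the other 5 collectively hold it with probability 5/6.
The host can always find 4 empty chests to open, so the reveals don't change that 5/6; it is now spread over the 1 remaining unopened chest.
P(win by switching) = (5/6) · (1/1) = 5/6 ≈ 0.833.

0.833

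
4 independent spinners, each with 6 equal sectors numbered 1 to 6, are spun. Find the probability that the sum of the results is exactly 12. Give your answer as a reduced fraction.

125/1296

There are 6^4 = 1296 equally likely outcomes.
The number of ordered 4-tuples from {1,…,6} summing to 12 is 125.
P(sum = 12) = 125/1296.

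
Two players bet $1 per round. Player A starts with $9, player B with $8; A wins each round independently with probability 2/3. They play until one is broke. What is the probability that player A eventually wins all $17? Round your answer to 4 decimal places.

Let r = q/p = (1/3)/(2/3) = 1/2. The recurrence P(i) = p·P(i+1) + q·P(i−1) with P(0)=0, P(17)=1 gives P(i) = (1 − r^i)/(1 − r^17).
P(9) = (1 − (1/2)^9) / (1 − (1/2)^17) = 130816/131071 ≈ 0.9981.

0.9981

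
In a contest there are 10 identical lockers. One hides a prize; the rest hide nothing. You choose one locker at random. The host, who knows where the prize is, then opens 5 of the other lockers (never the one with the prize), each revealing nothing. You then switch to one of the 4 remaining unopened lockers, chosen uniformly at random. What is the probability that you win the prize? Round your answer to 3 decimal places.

Your original locker holds the prize with probability 1/10, so the other 9 collectively hold it with probability 9/10.
The host can always find 5 empty lockers to open, so the reveals don't change that 9/10; it is now spread over the 4 remaining unopened lockers.
P(win by switching) = (9/10) · (1/4) = 9/40 ≈ 0.225.

0.225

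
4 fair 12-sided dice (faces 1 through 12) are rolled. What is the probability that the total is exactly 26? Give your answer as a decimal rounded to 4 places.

There are 12^4 = 20736 equally likely outcomes.
The number of ordered 4-tuples from {1,…,12} summing to 26 is 1156.
P(sum = 26) = 1156/20736 = 289/5184 ≈ 0.0557.

0.0557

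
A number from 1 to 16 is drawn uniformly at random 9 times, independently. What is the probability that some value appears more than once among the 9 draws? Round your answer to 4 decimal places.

P(all 9 different) = 16/16 · 15/16 · ··· · 8/16 ≈ 0.0604.
P(at least two equal) = 1 − 0.0604 = 0.9396.

0.9396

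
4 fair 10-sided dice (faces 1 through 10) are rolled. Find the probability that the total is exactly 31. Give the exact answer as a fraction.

There are 10^4 = 10000 equally likely outcomes.
The number of ordered 4-tuples from {1,…,10} summing to 31 is 220.
P(sum = 31) = 220/10000 = 11/500.

11/500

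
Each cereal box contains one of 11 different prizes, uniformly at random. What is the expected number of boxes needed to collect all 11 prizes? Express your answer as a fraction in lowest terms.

After i distinct types are collected, each trial gives a new one with probability (11−i)/11, so the expected wait for the next new type is 11/(11−i).
E = 11/11 + 11/10 + 11/9 + 11/8 + 11/7 + 11/6 + 11/5 + 11/4 + 11/3 + 11/2 + 11/1 = 83711/2520.

83711/2520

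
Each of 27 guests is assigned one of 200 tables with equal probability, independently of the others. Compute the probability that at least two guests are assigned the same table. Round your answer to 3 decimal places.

0.841

It's easier to compute the probability that all 27 are distinct.
P(all distinct) = 200/200 · 199/200 · ··· · 174/200 ≈ 0.159.
So the probability of at least one match is 1 − 0.159 = 0.841.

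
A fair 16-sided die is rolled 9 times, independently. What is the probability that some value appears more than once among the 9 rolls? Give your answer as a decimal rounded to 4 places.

0.9396

P(all 9 different) = 16/16 · 15/16 · ··· · 8/16 ≈ 0.0604.
P(at least two equal) = 1 − 0.0604 = 0.9396.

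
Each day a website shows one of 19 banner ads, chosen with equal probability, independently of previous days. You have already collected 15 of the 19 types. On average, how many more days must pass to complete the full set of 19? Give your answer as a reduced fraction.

Starting from 15 distinct types, each trial gives a new one with probability (19−i)/19 when i types are held, so the wait for the next new type is 19/(19−i).
E = 19/4 + 19/3 + 19/2 + 19/1 = 475/12.

475/12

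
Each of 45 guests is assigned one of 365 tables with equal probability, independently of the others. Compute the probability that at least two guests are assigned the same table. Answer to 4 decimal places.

It's easier to compute the probability that all 45 are distinct.
P(all distinct) = 365/365 · 364/365 · ··· · 321/365 ≈ 0.0590.
So the probability of at least one match is 1 − 0.0590 = 0.9410.

0.9410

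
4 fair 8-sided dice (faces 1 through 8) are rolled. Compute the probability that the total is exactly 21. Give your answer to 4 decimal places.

There are 8^4 = 4096 equally likely outcomes.
The number of ordered 4-tuples from {1,…,8} summing to 21 is 284.
P(sum = 21) = 284/4096 = 71/1024 ≈ 0.0693.

0.0693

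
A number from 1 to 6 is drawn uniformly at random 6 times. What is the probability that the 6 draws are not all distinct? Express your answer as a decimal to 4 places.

P(all 6 different) = 6/6 · 5/6 · ··· · 1/6 ≈ 0.0154.
P(at least two equal) = 1 − 0.0154 = 0.9846.

0.9846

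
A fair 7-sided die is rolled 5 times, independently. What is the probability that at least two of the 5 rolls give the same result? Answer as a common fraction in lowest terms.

2041/2401

P(all 5 different) = 7/7 · 6/7 · ··· · 3/7 = 360/2401.
P(at least two equal) = 1 − 360/2401 = 2041/2401.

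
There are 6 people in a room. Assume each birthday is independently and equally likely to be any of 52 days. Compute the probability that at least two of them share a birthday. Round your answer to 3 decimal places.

0.259

It's easier to compute the probability that all 6 are distinct.
P(all distinct) = 52/52 · 51/52 · ··· · 47/52 ≈ 0.741.
So the probability of at least one match is 1 − 0.741 = 0.259.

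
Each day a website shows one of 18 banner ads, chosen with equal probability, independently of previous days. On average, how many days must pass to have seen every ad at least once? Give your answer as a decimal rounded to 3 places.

62.912

After i distinct types are collected, each trial gives a new one with probability (18−i)/18, so the expected wait for the next new type is 18/(18−i).
E = 18/18 + 18/17 + 18/16 + 18/15 + 18/14 + 18/13 + 18/12 + 18/11 + 18/10 + 18/9 + 18/8 + 18/7 + 18/6 + 18/5 + 18/4 + 18/3 + 18/2 + 18/1 = 42822903/680680 ≈ 62.912.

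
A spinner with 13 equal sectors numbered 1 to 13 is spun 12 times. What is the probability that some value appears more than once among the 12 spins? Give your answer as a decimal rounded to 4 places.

0.9997

P(all 12 different) = 13/13 · 12/13 · ··· · 2/13 ≈ 0.0003.
P(at least two equal) = 1 − 0.0003 = 0.9997.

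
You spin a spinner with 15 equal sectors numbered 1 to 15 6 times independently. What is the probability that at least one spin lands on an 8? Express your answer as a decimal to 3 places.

0.339

P(no spin lands on an 8) = (14/15)^6 ≈ 0.661.
P(at least one) = 1 − 0.661 = 0.339.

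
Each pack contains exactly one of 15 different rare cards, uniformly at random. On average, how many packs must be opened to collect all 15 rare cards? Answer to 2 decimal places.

After i distinct types are collected, each trial gives a new one with probability (15−i)/15, so the expected wait for the next new type is 15/(15−i).
E = 15/15 + 15/14 + 15/13 + 15/12 + 15/11 + 15/10 + 15/9 + 15/8 + 15/7 + 15/6 + 15/5 + 15/4 + 15/3 + 15/2 + 15/1 = 1195757/24024 ≈ 49.77.

49.77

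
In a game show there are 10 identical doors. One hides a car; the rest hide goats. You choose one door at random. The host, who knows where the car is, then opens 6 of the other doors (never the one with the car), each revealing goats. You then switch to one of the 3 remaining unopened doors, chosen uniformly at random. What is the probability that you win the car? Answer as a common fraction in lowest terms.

Your original door holds the car with probability 1/10, so the other 9 collectively hold it with probability 9/10.
The host can always find 6 empty doors to open, so the reveals don't change that 9/10; it is now spread over the 3 remaining unopened doors.
P(win by switching) = (9/10) · (1/3) = 3/10.

3/10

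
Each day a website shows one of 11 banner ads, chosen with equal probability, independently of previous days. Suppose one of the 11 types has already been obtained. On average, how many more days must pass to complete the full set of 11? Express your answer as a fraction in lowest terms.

81191/2520

Starting from 1 distinct type, each trial gives a new one with probability (11−i)/11 when i types are held, so the wait for the next new type is 11/(11−i).
E = 11/10 + 11/9 + 11/8 + 11/7 + 11/6 + 11/5 + 11/4 + 11/3 + 11/2 + 11/1 = 81191/2520.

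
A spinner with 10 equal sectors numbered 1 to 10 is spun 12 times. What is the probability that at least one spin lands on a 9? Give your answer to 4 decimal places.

P(no spin lands on a 9) = (9/10)^12 ≈ 0.2824.
P(at least one) = 1 − 0.2824 = 0.7176.

0.7176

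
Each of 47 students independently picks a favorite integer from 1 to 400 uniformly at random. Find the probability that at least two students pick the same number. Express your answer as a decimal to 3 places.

It's easier to compute the probability that all 47 are distinct.
P(all distinct) = 400/400 · 399/400 · ··· · 354/400 ≈ 0.060.
So the probability of at least one match is 1 − 0.060 = 0.940.

0.940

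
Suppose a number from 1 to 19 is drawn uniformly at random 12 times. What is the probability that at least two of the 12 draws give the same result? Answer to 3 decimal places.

0.989

P(all 12 different) = 19/19 · 18/19 · ··· · 8/19 ≈ 0.011.
P(at least two equal) = 1 − 0.011 = 0.989.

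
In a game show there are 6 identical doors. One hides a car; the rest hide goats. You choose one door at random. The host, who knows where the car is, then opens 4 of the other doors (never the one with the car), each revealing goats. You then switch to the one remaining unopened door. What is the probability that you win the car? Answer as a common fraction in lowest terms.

5/6

Your original door holds the car with probability 1/6, so the other 5 collectively hold it with probability 5/6.
The host can always find 4 empty doors to open, so the reveals don't change that 5/6; it is now spread over the 1 remaining unopened door.
P(win by switching) = (5/6) · (1/1) = 5/6.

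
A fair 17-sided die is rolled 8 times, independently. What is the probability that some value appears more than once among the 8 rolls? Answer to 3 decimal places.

P(all 8 different) = 17/17 · 16/17 · ··· · 10/17 ≈ 0.141.
P(at least two equal) = 1 − 0.141 = 0.859.

0.859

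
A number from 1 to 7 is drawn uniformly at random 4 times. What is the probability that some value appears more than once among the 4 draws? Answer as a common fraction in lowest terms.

P(all 4 different) = 7/7 · 6/7 · ··· · 4/7 = 120/343.
P(at least two equal) = 1 − 120/343 = 223/343.

223/343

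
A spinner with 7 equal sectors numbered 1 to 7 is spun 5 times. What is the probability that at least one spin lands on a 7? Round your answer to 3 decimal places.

0.537

P(no spin lands on a 7) = (6/7)^5 ≈ 0.463.
P(at least one) = 1 − 0.463 = 0.537.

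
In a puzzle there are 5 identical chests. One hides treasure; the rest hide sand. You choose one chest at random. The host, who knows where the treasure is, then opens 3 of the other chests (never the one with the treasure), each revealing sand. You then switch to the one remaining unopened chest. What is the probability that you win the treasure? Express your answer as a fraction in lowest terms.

Your original chest holds the treasure with probability 1/5, so the other 4 collectively hold it with probability 4/5.
The host can always find 3 empty chests to open, so the reveals don't change that 4/5; it is now spread over the 1 remaining unopened chest.
P(win by switching) = (4/5) · (1/1) = 4/5.

4/5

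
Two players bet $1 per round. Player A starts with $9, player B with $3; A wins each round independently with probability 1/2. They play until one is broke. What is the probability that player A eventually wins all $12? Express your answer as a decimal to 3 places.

With a fair step, P(i) = ½P(i−1) + ½P(i+1) with P(0)=0, P(12)=1 has the linear solution P(i) = i/12.
P(9) = 9/12 = 3/4 ≈ 0.750.

0.750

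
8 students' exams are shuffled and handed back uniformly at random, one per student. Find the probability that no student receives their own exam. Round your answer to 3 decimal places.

0.368

This is the derangement probability: permutations of 8 with no fixed point.
D(8) = 8! · (1 − 1/1! + 1/2! − ··· + (−1)^8/8!) = 14833.
P = 14833/40320 = 2119/5760 ≈ 0.368.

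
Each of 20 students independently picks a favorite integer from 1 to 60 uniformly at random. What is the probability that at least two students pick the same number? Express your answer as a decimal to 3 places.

0.972

It's easier to compute the probability that all 20 are distinct.
P(all distinct) = 60/60 · 59/60 · ··· · 41/60 ≈ 0.028.
So the probability of at least one match is 1 − 0.028 = 0.972.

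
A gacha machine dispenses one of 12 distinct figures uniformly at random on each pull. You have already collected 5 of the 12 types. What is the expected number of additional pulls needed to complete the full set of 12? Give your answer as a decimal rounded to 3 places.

31.114

Starting from 5 distinct types, each trial gives a new one with probability (12−i)/12 when i types are held, so the wait for the next new type is 12/(12−i).
E = 12/7 + 12/6 + 12/5 + 12/4 + 12/3 + 12/2 + 12/1 = 1089/35 ≈ 31.114.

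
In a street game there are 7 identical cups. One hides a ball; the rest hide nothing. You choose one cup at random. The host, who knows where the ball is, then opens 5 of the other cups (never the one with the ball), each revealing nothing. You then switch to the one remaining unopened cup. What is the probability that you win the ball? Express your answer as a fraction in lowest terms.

Your original cup holds the ball with probability 1/7, so the other 6 collectively hold it with probability 6/7.
The host can always find 5 empty cups to open, so the reveals don't change that 6/7; it is now spread over the 1 remaining unopened cup.
P(win by switching) = (6/7) · (1/1) = 6/7.

6/7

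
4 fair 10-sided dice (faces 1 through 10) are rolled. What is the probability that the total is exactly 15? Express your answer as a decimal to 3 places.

There are 10^4 = 10000 equally likely outcomes.
The number of ordered 4-tuples from {1,…,10} summing to 15 is 348.
P(sum = 15) = 348/10000 = 87/2500 ≈ 0.035.

0.035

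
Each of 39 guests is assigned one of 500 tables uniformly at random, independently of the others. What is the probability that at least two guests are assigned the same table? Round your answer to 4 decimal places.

It's easier to compute the probability that all 39 are distinct.
P(all distinct) = 500/500 · 499/500 · ··· · 462/500 ≈ 0.2184.
So the probability of at least one match is 1 − 0.2184 = 0.7816.

0.7816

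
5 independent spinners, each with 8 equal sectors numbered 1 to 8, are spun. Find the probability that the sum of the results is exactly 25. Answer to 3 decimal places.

There are 8^5 = 32768 equally likely outcomes.
The number of ordered 5-tuples from {1,…,8} summing to 25 is 2226.
P(sum = 25) = 2226/32768 = 1113/16384 ≈ 0.068.

0.068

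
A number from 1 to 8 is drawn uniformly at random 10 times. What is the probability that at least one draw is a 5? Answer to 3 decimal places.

0.737

P(no draw is a 5) = (7/8)^10 ≈ 0.263.
P(at least one) = 1 − 0.263 = 0.737.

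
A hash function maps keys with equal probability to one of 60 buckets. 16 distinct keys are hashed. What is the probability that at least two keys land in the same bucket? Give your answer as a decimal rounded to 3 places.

It's easier to compute the probability that all 16 are distinct.
P(all distinct) = 60/60 · 59/60 · ··· · 45/60 ≈ 0.111.
So the probability of at least one match is 1 − 0.111 = 0.889.

0.889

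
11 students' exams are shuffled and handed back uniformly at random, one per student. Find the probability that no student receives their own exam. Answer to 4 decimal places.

This is the derangement probability: permutations of 11 with no fixed point.
D(11) = 11! · (1 − 1/1! + 1/2! − ··· + (−1)^11/11!) = 14684570.
P = 14684570/39916800 = 1468457/3991680 ≈ 0.3679.

0.3679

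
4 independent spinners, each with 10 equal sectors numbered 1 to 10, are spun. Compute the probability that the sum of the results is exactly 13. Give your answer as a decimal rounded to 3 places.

0.022

There are 10^4 = 10000 equally likely outcomes.
The number of ordered 4-tuples from {1,…,10} summing to 13 is 220.
P(sum = 13) = 220/10000 = 11/500 ≈ 0.022.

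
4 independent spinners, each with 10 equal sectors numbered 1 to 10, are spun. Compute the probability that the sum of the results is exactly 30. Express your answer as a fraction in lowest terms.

141/5000

There are 10^4 = 10000 equally likely outcomes.
The number of ordered 4-tuples from {1,…,10} summing to 30 is 282.
P(sum = 30) = 282/10000 = 141/5000.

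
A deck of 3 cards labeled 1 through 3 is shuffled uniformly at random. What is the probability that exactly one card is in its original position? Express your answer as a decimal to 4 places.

Choose which one is fixed: C(3,1) = 3 ways.
The remaining 2 must have no fixed point: D(2) = 1.
P = 3·1/6 = 1/2 ≈ 0.5000.

0.5000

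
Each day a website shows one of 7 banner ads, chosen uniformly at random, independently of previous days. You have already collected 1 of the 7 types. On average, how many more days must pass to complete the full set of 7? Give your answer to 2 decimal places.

17.15

Starting from 1 distinct type, each trial gives a new one with probability (7−i)/7 when i types are held, so the wait for the next new type is 7/(7−i).
E = 7/6 + 7/5 + 7/4 + 7/3 + 7/2 + 7/1 = 343/20 ≈ 17.15.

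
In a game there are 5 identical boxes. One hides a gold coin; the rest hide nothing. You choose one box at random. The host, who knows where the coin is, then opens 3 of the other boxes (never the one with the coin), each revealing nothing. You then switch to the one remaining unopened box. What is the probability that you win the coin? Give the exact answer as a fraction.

4/5

Your original box holds the coin with probability 1/5, so the other 4 collectively hold it with probability 4/5.
The host can always find 3 empty boxes to open, so the reveals don't change that 4/5; it is now spread over the 1 remaining unopened box.
P(win by switching) = (4/5) · (1/1) = 4/5.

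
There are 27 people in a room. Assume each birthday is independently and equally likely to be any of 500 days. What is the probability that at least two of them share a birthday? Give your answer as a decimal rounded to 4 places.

0.5107

It's easier to compute the probability that all 27 are distinct.
P(all distinct) = 500/500 · 499/500 · ··· · 474/500 ≈ 0.4893.
So the probability of at least one match is 1 − 0.4893 = 0.5107.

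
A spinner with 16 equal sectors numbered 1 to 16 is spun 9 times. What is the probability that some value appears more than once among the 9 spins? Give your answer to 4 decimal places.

P(all 9 different) = 16/16 · 15/16 · ··· · 8/16 ≈ 0.0604.
P(at least two equal) = 1 − 0.0604 = 0.9396.

0.9396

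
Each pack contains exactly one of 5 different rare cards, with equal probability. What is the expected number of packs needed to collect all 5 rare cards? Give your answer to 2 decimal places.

11.42

After i distinct types are collected, each trial gives a new one with probability (5−i)/5, so the expected wait for the next new type is 5/(5−i).
E = 5/5 + 5/4 + 5/3 + 5/2 + 5/1 = 137/12 ≈ 11.42.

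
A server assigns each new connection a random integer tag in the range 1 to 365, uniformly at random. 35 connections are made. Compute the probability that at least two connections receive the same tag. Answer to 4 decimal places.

It's easier to compute the probability that all 35 are distinct.
P(all distinct) = 365/365 · 364/365 · ··· · 331/365 ≈ 0.1856.
So the probability of at least one match is 1 − 0.1856 = 0.8144.

0.8144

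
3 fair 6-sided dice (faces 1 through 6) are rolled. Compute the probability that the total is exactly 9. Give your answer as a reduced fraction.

There are 6^3 = 216 equally likely outcomes.
The number of ordered 3-tuples from {1,…,6} summing to 9 is 25.
P(sum = 9) = 25/216.

25/216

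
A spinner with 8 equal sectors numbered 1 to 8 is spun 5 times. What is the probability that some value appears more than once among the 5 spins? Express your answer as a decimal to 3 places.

P(all 5 different) = 8/8 · 7/8 · ··· · 4/8 ≈ 0.205.
P(at least two equal) = 1 − 0.205 = 0.795.

0.795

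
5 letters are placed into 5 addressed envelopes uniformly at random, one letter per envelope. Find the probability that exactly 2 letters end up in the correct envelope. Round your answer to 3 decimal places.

0.167

Choose which 2 of the 5 are fixed: C(5,2) = 10 ways.
The remaining 3 must have no fixed point: D(3) = 2.
P = 10·2/120 = 1/6 ≈ 0.167.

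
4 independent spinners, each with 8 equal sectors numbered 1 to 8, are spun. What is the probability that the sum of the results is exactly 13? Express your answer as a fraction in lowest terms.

There are 8^4 = 4096 equally likely outcomes.
The number of ordered 4-tuples from {1,…,8} summing to 13 is 204.
P(sum = 13) = 204/4096 = 51/1024.

51/1024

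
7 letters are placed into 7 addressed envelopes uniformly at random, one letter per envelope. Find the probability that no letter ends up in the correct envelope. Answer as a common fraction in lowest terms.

103/280

This is the derangement probability: permutations of 7 with no fixed point.
D(7) = 7! · (1 − 1/1! + 1/2! − ··· + (−1)^7/7!) = 1854.
P = 1854/5040 = 103/280.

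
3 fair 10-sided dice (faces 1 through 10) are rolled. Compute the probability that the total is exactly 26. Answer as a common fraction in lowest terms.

3/200

There are 10^3 = 1000 equally likely outcomes.
The number of ordered 3-tuples from {1,…,10} summing to 26 is 15.
P(sum = 26) = 15/1000 = 3/200.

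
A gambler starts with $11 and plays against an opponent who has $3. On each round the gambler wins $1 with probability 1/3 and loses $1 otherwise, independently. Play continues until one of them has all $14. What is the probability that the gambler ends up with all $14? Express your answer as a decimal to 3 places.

0.125

Let r = q/p = (2/3)/(1/3) = 2. The recurrence P(i) = p·P(i+1) + q·P(i−1) with P(0)=0, P(14)=1 gives P(i) = (1 − r^i)/(1 − r^14).
P(11) = (1 − (2)^11) / (1 − (2)^14) = 2047/16383 ≈ 0.125.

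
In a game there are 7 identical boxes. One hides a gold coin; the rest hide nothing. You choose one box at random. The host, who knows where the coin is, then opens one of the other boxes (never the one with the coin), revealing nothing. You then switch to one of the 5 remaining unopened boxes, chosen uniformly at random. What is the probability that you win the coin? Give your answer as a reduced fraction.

Your original box holds the coin with probability 1/7, so the other 6 collectively hold it with probability 6/7.
The host can always find an empty box to open, so this doesn't change that 6/7; it is now spread over the 5 remaining unopened boxes.
P(win by switching) = (6/7) · (1/5) = 6/35.

6/35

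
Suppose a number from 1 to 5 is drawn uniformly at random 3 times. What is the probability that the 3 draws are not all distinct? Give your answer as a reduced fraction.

13/25

P(all 3 different) = 5/5 · 4/5 · ··· · 3/5 = 12/25.
P(at least two equal) = 1 − 12/25 = 13/25.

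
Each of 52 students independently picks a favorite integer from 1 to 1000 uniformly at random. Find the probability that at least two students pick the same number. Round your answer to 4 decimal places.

0.7406

It's easier to compute the probability that all 52 are distinct.
P(all distinct) = 1000/1000 · 999/1000 · ··· · 949/1000 ≈ 0.2594.
So the probability of at least one match is 1 − 0.2594 = 0.7406.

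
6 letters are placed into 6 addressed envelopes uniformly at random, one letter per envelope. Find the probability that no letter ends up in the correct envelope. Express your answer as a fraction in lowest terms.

53/144

This is the derangement probability: permutations of 6 with no fixed point.
D(6) = 6! · (1 − 1/1! + 1/2! − ··· + (−1)^6/6!) = 265.
P = 265/720 = 53/144.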